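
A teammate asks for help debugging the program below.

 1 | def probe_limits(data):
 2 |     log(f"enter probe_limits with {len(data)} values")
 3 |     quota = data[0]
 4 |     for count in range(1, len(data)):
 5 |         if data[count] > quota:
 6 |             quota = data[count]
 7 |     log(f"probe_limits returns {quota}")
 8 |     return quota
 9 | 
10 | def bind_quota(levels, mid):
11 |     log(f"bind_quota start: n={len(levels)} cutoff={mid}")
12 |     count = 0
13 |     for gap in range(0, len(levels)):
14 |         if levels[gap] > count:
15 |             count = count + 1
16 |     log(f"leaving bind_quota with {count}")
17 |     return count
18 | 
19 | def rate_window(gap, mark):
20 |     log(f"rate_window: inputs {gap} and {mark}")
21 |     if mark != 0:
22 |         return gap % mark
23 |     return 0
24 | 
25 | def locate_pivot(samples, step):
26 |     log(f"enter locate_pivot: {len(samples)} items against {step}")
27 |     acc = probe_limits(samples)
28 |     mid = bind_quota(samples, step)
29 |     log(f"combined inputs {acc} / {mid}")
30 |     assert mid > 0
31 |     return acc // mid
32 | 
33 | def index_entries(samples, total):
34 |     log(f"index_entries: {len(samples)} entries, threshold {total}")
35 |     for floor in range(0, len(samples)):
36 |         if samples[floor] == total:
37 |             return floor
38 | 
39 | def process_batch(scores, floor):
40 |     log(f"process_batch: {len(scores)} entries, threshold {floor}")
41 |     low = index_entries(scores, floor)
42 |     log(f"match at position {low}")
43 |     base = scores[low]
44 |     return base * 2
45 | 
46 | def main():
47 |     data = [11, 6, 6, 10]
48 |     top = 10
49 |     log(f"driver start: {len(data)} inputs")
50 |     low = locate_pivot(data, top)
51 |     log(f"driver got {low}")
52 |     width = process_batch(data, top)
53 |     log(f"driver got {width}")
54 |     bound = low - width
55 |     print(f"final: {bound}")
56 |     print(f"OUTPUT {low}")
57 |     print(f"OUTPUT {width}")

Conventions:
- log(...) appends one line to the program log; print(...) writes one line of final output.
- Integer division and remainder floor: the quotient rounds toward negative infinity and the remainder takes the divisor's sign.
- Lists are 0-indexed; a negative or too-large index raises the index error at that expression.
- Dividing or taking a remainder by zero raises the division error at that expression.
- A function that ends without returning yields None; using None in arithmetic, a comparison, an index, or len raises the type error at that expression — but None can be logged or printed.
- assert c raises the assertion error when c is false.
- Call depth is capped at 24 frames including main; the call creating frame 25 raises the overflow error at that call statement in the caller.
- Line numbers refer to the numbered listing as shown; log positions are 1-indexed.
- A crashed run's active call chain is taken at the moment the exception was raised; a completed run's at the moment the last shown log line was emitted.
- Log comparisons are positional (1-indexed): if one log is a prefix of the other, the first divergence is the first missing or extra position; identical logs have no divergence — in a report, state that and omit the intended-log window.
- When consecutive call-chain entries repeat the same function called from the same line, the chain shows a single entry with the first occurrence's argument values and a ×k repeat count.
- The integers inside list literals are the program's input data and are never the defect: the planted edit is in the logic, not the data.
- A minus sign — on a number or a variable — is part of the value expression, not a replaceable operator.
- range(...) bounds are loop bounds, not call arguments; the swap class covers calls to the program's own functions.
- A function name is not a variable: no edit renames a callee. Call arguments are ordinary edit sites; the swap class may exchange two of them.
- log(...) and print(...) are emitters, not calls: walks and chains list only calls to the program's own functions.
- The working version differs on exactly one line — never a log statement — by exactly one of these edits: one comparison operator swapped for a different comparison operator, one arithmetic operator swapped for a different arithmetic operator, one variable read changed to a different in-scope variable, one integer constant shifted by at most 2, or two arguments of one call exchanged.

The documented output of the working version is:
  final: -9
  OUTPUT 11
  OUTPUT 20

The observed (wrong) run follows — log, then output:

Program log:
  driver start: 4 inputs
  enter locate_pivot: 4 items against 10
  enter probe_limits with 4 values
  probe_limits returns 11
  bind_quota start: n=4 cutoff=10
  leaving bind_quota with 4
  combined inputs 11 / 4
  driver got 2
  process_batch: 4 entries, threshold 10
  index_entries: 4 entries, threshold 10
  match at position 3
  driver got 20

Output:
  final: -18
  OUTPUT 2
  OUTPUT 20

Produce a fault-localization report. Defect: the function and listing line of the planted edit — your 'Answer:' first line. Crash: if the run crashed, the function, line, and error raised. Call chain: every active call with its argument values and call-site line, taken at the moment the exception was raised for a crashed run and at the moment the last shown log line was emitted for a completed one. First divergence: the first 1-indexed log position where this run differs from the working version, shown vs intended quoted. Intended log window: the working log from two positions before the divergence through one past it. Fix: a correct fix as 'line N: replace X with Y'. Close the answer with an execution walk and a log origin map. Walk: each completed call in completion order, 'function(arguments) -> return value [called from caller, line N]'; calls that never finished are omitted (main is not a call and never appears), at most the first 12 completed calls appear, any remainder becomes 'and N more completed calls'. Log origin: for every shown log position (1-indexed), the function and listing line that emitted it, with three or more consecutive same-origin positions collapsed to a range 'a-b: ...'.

Answer: the defect is in bind_quota at line 14.
Core observation: The earliest visible damage is log position 6 — 'leaving bind_quota with 4' rather than the intended 'leaving bind_quota with 1'.
Call chain: main.
First divergence: position 6 — the shown line 'leaving bind_quota with 4' should read 'leaving bind_quota with 1'.
Intended log window:
  4: probe_limits returns 11
  5: bind_quota start: n=4 cutoff=10
  6: leaving bind_quota with 1
  7: combined inputs 11 / 1
Execution walk:
  probe_limits([11, 6, 6, 10]) -> 11  [called from locate_pivot, line 27]
  bind_quota([11, 6, 6, 10], 10) -> 4  [called from locate_pivot, line 28]
  locate_pivot([11, 6, 6, 10], 10) -> 2  [called from main, line 50]
  index_entries([11, 6, 6, 10], 10) -> 3  [called from process_batch, line 41]
  process_batch([11, 6, 6, 10], 10) -> 20  [called from main, line 52]
Origin of each log line:
  1: logged in main at line 49
  2: logged in locate_pivot at line 26
  3: logged in probe_limits at line 2
  4: logged in probe_limits at line 7
  5: logged in bind_quota at line 11
  6: logged in bind_quota at line 16
  7: logged in locate_pivot at line 29
  8: logged in main at line 51
  9: logged in process_batch at line 40
  10: logged in index_entries at line 34
  11: logged in process_batch at line 42
  12: logged in main at line 53
A correct fix: line 14: replace `count` with `mid`.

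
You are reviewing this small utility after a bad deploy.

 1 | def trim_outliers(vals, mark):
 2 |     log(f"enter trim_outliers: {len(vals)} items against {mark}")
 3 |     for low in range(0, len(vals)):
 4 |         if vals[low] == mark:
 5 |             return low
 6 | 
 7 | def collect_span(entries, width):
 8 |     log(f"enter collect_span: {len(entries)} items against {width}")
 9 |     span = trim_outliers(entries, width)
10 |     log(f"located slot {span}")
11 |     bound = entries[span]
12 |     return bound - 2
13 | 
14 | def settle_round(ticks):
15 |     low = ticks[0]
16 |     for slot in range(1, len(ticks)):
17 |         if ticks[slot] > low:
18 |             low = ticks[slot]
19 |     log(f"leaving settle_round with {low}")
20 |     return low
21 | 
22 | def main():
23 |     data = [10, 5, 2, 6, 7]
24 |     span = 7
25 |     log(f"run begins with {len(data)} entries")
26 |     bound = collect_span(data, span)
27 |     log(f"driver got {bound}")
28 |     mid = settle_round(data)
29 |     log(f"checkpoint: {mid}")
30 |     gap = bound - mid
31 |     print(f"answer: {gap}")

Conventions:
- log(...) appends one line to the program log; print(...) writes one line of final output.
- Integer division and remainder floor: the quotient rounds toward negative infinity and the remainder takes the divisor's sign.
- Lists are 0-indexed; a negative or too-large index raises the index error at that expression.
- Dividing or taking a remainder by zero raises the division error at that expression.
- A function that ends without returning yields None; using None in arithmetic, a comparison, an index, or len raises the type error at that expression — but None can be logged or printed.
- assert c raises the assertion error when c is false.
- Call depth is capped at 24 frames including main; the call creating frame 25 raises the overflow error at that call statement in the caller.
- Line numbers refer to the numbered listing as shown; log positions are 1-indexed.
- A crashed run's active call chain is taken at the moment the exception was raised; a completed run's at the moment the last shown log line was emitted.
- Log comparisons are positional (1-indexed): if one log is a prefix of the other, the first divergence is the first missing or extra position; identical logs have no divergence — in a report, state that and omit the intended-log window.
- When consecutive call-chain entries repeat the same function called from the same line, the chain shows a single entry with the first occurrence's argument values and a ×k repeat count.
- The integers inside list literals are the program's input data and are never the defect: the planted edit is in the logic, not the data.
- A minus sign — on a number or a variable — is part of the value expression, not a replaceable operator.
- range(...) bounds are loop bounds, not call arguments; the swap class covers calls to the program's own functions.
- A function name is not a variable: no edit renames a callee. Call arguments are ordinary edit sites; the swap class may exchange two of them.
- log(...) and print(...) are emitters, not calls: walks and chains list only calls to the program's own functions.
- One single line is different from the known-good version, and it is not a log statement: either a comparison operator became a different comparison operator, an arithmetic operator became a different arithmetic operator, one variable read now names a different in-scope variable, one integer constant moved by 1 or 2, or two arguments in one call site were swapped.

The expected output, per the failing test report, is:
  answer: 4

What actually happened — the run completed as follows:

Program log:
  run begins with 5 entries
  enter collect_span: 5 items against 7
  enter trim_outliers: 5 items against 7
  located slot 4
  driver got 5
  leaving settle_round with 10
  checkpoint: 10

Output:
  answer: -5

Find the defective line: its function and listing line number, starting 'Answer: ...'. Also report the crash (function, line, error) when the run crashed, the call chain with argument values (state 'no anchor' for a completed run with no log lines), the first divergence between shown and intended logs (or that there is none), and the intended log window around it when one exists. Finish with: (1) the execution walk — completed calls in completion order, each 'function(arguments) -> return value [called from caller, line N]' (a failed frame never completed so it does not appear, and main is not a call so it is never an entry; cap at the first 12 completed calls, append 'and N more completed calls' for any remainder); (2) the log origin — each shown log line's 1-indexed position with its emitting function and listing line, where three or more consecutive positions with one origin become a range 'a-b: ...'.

Answer: the defect is in collect_span at line 12.
The tell: Everything matches until log position 5, which reads 'driver got 5' in place of 'driver got 14'.
Call chain: main.
First divergence: position 5 — the shown line 'driver got 5' should read 'driver got 14'.
Intended log window:
  3: enter trim_outliers: 5 items against 7
  4: located slot 4
  5: driver got 14
  6: leaving settle_round with 10
Execution walk:
  trim_outliers([10, 5, 2, 6, 7], 7) -> 4  [called from collect_span, line 9]
  collect_span([10, 5, 2, 6, 7], 7) -> 5  [called from main, line 26]
  settle_round([10, 5, 2, 6, 7]) -> 10  [called from main, line 28]
Log line origins:
  1: from main, line 25
  2: from collect_span, line 8
  3: from trim_outliers, line 2
  4: from collect_span, line 10
  5: from main, line 27
  6: from settle_round, line 19
  7: from main, line 29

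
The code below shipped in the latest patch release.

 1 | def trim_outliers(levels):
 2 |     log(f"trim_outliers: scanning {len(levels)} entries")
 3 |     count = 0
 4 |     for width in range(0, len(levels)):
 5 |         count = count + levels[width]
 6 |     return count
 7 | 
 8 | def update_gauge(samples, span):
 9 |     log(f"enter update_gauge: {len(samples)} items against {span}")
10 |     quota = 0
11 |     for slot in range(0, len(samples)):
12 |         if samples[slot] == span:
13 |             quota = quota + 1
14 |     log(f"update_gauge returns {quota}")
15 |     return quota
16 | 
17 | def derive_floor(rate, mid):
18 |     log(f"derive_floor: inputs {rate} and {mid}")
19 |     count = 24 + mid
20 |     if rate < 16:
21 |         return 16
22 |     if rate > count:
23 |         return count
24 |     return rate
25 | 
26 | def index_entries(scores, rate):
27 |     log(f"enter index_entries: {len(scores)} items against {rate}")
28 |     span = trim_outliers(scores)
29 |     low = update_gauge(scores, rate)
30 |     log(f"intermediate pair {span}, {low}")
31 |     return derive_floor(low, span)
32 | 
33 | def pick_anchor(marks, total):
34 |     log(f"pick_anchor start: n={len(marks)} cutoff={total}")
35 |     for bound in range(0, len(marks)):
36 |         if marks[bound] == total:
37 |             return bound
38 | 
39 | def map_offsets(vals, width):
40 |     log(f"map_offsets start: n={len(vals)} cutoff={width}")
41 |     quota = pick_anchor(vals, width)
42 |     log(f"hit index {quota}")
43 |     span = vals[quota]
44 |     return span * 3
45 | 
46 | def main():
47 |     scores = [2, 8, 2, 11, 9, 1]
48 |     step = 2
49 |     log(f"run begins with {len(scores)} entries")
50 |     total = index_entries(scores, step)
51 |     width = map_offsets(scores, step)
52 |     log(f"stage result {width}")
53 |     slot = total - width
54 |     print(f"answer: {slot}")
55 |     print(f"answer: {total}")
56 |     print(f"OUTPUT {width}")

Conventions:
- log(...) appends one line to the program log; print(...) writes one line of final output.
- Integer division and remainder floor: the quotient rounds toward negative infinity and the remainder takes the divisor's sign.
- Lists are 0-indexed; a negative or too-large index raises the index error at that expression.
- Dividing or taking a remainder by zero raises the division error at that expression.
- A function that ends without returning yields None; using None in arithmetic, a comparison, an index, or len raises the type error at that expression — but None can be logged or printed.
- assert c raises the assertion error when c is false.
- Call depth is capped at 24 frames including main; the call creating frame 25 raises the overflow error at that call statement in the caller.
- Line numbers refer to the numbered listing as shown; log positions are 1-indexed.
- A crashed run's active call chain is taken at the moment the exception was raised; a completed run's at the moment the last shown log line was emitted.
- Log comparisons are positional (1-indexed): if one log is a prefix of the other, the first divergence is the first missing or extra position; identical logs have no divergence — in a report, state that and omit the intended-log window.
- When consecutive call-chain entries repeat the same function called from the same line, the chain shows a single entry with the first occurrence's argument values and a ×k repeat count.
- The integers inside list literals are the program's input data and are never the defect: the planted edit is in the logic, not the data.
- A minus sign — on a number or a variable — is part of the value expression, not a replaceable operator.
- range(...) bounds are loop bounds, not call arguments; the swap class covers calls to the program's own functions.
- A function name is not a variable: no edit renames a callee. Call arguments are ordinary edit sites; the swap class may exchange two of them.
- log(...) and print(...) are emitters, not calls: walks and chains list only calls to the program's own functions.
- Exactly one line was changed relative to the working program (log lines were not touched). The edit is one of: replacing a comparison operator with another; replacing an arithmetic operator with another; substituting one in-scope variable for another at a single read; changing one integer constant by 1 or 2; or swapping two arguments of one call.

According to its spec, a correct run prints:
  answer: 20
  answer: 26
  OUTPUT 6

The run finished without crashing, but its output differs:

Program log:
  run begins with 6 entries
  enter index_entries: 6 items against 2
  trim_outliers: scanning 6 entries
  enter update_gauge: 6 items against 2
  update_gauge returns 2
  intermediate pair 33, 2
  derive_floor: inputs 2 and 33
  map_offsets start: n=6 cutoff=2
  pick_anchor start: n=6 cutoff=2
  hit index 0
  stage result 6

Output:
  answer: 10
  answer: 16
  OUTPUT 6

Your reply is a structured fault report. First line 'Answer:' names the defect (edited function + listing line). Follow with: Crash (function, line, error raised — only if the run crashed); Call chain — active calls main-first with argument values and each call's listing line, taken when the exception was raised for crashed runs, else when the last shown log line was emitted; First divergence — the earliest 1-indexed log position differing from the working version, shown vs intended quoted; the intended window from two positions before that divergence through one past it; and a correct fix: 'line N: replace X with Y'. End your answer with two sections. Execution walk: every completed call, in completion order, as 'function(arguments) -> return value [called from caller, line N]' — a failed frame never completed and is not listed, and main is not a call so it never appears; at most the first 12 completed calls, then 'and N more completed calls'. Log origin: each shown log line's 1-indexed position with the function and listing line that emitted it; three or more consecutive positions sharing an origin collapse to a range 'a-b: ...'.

Answer: the defect is in index_entries at line 31.
Key fact: Everything matches until log position 7, which reads 'derive_floor: inputs 2 and 33' in place of 'derive_floor: inputs 33 and 2'.
Call chain: main.
First divergence: position 7 — the shown line 'derive_floor: inputs 2 and 33' should read 'derive_floor: inputs 33 and 2'.
Intended log window:
  5: update_gauge returns 2
  6: intermediate pair 33, 2
  7: derive_floor: inputs 33 and 2
  8: map_offsets start: n=6 cutoff=2
Execution walk:
  trim_outliers([2, 8, 2, 11, 9, 1]) -> 33  [called from index_entries, line 28]
  update_gauge([2, 8, 2, 11, 9, 1], 2) -> 2  [called from index_entries, line 29]
  derive_floor(2, 33) -> 16  [called from index_entries, line 31]
  index_entries([2, 8, 2, 11, 9, 1], 2) -> 16  [called from main, line 50]
  pick_anchor([2, 8, 2, 11, 9, 1], 2) -> 0  [called from map_offsets, line 41]
  map_offsets([2, 8, 2, 11, 9, 1], 2) -> 6  [called from main, line 51]
Log origin:
  1 — main, line 49
  2 — index_entries, line 27
  3 — trim_outliers, line 2
  4 — update_gauge, line 9
  5 — update_gauge, line 14
  6 — index_entries, line 30
  7 — derive_floor, line 18
  8 — map_offsets, line 40
  9 — pick_anchor, line 34
  10 — map_offsets, line 42
  11 — main, line 52
A correct fix: line 31: replace `derive_floor(low, span)` with `derive_floor(span, low)`.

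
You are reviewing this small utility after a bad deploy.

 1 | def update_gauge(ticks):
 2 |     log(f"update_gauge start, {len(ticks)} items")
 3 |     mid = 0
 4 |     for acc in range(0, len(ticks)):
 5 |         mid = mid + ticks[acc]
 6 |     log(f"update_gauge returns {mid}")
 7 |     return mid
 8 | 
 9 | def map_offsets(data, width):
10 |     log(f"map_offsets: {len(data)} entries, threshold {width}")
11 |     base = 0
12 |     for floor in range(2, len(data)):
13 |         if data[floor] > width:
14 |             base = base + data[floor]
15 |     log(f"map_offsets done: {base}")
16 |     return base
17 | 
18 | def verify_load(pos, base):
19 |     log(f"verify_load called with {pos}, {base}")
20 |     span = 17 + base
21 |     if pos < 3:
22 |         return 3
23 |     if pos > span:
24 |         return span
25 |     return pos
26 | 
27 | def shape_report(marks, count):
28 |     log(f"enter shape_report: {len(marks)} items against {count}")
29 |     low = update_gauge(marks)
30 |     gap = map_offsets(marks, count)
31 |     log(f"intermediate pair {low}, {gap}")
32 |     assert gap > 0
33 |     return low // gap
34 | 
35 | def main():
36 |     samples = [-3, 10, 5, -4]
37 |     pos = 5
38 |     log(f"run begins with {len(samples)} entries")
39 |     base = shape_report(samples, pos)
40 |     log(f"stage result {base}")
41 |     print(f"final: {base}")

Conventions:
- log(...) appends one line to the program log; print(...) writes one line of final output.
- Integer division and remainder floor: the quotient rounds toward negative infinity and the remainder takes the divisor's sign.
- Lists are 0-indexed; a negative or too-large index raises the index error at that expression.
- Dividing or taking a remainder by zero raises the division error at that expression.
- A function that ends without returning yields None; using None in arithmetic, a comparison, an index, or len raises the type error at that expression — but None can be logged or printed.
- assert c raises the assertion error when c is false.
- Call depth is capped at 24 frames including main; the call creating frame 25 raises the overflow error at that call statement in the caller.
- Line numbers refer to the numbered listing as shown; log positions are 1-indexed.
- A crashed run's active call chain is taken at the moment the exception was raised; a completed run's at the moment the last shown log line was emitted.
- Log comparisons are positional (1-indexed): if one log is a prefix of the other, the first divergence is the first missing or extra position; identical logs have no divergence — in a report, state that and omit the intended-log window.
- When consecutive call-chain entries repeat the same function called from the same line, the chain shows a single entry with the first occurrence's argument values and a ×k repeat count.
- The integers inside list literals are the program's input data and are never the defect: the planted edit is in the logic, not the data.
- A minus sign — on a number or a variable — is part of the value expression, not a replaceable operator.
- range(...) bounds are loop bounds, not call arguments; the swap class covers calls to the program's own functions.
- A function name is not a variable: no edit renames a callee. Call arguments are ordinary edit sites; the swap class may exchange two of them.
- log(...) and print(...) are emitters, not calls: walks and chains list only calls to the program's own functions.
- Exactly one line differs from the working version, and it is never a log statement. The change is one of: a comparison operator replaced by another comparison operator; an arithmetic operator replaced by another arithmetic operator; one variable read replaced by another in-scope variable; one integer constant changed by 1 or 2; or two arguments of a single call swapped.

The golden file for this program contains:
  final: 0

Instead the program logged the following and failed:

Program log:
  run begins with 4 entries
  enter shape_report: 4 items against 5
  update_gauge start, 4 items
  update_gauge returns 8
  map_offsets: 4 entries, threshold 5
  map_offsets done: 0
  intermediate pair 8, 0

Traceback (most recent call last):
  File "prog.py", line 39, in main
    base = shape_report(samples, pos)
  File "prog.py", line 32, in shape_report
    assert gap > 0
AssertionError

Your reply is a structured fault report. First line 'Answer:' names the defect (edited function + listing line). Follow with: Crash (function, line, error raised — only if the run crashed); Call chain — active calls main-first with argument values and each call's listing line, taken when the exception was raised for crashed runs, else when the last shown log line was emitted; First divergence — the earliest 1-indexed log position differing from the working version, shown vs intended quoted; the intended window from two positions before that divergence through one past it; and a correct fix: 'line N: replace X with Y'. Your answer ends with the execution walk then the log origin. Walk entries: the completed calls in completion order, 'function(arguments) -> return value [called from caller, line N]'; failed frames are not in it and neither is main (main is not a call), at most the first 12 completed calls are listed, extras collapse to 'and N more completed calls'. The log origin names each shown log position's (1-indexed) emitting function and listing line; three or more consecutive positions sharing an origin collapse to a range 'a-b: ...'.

Answer: the defect is in map_offsets at line 12.
Key observation: Position 6 is the first bad log line: 'map_offsets done: 0' should read 'map_offsets done: 10'.
Crash: shape_report, line 32, AssertionError.
Call chain: main -> shape_report([-3, 10, 5, -4], 5) (called at line 39).
First divergence: position 6 — the shown line 'map_offsets done: 0' should read 'map_offsets done: 10'.
Intended log window:
  4: update_gauge returns 8
  5: map_offsets: 4 entries, threshold 5
  6: map_offsets done: 10
  7: intermediate pair 8, 10
Execution walk:
  update_gauge([-3, 10, 5, -4]) -> 8  [called from shape_report, line 29]
  map_offsets([-3, 10, 5, -4], 5) -> 0  [called from shape_report, line 30]
Log line origins:
  1: from main, line 38
  2: from shape_report, line 28
  3: from update_gauge, line 2
  4: from update_gauge, line 6
  5: from map_offsets, line 10
  6: from map_offsets, line 15
  7: from shape_report, line 31
A correct fix: line 12: replace `2` with `0`.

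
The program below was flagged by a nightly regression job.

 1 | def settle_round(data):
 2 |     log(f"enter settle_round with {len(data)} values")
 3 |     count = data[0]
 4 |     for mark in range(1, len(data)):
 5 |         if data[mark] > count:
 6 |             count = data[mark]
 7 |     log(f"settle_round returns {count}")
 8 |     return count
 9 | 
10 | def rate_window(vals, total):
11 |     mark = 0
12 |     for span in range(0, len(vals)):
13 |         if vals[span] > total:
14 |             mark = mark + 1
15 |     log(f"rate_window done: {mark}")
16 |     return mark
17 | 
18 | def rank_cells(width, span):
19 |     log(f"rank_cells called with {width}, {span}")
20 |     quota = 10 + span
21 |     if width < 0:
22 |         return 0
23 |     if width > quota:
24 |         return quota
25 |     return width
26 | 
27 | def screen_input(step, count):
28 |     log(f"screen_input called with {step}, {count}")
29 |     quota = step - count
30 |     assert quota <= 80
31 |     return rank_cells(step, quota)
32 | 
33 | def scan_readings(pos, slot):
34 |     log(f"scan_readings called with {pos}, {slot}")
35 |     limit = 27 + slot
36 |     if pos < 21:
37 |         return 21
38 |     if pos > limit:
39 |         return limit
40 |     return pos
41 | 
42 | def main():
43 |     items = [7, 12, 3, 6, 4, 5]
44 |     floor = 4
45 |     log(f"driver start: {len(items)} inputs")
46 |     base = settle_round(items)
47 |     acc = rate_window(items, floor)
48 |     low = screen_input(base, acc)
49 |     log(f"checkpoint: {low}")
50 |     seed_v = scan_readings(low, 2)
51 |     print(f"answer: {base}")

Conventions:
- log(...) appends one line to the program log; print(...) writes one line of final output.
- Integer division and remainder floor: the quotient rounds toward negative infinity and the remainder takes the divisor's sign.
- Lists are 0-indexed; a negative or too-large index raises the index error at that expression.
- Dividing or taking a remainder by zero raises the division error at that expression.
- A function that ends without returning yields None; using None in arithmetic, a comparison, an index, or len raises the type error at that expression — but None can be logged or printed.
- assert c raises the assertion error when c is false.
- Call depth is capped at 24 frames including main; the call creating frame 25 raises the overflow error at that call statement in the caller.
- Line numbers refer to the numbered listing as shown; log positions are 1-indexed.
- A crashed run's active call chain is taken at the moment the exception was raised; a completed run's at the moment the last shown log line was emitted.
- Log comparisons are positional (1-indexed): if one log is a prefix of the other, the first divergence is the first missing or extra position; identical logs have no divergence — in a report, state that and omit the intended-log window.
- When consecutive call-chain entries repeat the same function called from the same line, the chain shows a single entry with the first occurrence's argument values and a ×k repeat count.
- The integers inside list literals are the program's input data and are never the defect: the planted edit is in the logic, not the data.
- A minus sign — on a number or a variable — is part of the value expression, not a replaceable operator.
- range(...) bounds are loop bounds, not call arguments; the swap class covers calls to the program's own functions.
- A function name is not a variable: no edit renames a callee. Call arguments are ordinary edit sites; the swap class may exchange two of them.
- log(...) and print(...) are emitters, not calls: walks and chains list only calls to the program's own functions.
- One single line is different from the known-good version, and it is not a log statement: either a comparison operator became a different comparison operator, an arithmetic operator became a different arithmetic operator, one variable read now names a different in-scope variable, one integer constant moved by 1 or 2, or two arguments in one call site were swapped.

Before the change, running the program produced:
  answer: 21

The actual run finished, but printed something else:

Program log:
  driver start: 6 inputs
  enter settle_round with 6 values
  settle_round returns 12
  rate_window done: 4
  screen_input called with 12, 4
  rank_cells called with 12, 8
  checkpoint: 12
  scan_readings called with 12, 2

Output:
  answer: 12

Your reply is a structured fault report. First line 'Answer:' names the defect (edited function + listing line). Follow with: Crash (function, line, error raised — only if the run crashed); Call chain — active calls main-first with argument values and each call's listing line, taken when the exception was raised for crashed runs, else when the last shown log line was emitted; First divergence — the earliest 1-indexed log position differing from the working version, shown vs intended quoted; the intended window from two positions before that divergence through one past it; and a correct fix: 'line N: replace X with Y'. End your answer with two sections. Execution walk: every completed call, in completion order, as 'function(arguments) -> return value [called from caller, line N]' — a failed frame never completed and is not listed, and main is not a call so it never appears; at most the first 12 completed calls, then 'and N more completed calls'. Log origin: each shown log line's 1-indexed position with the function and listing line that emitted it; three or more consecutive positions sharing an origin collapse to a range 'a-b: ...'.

Answer: the defect is in main at line 51.
Key fact: Log streams are identical — the defect surfaces only in the printed output.
Call chain: main -> scan_readings(12, 2) (called at line 50).
First divergence: there is none — every log position agrees.
Execution walk:
  settle_round([7, 12, 3, 6, 4, 5]) -> 12  [called from main, line 46]
  rate_window([7, 12, 3, 6, 4, 5], 4) -> 4  [called from main, line 47]
  rank_cells(12, 8) -> 12  [called from screen_input, line 31]
  screen_input(12, 4) -> 12  [called from main, line 48]
  scan_readings(12, 2) -> 21  [called from main, line 50]
Log line origins:
  1 — main, line 45
  2 — settle_round, line 2
  3 — settle_round, line 7
  4 — rate_window, line 15
  5 — screen_input, line 28
  6 — rank_cells, line 19
  7 — main, line 49
  8 — scan_readings, line 34
A correct fix: line 51: replace `base` with `seed_v`.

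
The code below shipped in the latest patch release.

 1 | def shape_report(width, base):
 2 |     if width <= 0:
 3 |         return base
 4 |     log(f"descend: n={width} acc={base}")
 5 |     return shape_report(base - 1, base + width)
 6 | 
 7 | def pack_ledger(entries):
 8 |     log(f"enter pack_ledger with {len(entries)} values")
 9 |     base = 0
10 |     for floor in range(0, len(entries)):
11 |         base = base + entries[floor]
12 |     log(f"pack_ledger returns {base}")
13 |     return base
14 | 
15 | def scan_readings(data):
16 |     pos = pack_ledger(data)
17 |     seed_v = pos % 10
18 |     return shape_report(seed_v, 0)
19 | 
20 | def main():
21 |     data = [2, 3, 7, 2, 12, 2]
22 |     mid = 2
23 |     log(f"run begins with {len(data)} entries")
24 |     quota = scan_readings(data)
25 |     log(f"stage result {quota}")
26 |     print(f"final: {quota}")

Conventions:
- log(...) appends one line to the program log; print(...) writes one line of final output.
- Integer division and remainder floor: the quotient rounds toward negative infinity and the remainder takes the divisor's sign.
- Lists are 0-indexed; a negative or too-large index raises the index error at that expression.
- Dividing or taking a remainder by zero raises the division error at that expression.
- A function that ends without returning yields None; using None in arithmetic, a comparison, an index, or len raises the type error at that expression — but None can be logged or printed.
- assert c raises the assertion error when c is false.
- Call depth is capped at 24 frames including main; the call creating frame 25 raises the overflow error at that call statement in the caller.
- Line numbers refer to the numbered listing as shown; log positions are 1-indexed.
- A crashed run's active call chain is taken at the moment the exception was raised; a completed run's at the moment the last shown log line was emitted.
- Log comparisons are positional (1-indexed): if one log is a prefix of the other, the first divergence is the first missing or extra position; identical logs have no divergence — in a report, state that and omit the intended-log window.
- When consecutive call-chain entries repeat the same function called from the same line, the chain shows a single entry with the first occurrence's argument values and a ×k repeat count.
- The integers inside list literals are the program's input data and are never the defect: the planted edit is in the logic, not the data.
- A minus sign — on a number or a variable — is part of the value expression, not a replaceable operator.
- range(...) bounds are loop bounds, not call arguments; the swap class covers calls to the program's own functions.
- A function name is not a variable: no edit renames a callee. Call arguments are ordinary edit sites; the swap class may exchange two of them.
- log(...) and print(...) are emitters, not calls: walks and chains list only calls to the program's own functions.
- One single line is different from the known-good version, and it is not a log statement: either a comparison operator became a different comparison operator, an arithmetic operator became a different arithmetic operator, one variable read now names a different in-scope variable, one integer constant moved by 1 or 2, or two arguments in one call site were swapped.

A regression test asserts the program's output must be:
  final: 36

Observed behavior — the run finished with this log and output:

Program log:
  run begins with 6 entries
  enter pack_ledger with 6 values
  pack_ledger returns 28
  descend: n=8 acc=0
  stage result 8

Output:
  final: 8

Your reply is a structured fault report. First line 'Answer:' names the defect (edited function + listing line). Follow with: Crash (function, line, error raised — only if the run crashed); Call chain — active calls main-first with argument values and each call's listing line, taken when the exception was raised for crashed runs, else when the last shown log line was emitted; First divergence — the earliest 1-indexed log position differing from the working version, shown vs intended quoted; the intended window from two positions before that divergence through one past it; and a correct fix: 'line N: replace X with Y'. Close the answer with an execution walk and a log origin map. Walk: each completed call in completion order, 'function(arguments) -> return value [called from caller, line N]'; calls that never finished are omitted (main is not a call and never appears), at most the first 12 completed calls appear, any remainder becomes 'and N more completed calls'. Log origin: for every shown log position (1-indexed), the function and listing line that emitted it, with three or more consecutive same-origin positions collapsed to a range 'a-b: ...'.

Answer: the defect is in shape_report at line 5.
Key observation: Log line 5 is where behavior first shows: 'stage result 8' appears instead of 'descend: n=7 acc=8'.
Call chain: main.
First divergence: at position 5 the run shows 'stage result 8' where the working version logs 'descend: n=7 acc=8'.
Intended log window:
  3: pack_ledger returns 28
  4: descend: n=8 acc=0
  5: descend: n=7 acc=8
  6: descend: n=6 acc=15
Execution walk:
  pack_ledger([2, 3, 7, 2, 12, 2]) -> 28  [called from scan_readings, line 16]
  shape_report(-1, 8) -> 8  [called from shape_report, line 5]
  shape_report(8, 0) -> 8  [called from scan_readings, line 18]
  scan_readings([2, 3, 7, 2, 12, 2]) -> 8  [called from main, line 24]
Origin of each log line:
  1: logged in main at line 23
  2: logged in pack_ledger at line 8
  3: logged in pack_ledger at line 12
  4: logged in shape_report at line 4
  5: logged in main at line 25
A correct fix: line 5: replace `base - 1` with `width - 1`.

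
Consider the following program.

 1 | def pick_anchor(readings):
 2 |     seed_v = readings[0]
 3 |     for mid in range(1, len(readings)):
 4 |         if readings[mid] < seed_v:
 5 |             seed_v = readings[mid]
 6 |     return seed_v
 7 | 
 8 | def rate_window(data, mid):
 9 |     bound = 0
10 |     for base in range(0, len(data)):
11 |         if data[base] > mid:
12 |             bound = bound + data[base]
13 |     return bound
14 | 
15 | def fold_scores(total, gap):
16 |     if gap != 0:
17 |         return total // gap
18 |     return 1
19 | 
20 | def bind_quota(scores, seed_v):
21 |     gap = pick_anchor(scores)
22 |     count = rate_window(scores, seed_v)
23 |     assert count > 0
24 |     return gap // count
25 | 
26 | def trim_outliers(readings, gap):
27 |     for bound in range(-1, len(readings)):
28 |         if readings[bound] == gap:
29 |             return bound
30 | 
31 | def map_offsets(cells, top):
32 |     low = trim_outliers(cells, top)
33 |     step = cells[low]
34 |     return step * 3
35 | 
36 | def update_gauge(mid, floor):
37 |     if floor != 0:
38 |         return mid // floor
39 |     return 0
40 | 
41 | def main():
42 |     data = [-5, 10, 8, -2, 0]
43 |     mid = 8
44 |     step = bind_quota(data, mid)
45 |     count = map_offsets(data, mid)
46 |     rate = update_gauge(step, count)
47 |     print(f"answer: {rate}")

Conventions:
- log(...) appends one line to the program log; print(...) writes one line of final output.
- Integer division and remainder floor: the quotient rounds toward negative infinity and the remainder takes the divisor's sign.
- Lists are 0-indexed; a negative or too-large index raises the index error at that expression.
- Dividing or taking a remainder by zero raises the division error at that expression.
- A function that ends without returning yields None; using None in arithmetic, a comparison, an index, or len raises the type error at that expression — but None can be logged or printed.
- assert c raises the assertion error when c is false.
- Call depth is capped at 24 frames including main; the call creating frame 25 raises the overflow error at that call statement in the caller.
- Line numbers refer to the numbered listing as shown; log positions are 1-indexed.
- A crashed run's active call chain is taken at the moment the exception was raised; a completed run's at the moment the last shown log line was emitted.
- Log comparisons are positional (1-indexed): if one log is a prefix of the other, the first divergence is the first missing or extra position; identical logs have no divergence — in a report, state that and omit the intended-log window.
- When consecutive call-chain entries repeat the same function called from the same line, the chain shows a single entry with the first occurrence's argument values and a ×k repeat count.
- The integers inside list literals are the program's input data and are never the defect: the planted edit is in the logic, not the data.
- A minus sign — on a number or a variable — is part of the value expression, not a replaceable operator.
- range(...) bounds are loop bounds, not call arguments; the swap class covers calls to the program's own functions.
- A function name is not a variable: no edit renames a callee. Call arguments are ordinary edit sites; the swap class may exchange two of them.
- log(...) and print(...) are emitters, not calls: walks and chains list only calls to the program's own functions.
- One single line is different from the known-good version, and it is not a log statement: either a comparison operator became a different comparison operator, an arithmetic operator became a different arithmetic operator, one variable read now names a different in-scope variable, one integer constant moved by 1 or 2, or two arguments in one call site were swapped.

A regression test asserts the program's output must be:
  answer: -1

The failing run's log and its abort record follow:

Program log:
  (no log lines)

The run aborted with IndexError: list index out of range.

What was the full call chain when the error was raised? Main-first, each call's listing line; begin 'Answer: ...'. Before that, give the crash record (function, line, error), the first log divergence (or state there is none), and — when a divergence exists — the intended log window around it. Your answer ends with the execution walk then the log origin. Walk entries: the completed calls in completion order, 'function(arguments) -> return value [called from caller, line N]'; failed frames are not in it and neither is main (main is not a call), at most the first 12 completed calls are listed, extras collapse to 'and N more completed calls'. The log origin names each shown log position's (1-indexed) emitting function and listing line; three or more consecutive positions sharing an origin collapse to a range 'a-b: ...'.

Answer: main -> map_offsets (called at line 45) -> trim_outliers (called at line 32).
Core observation: Every log line matches the working run — the failure is the only observable divergence.
Crash: trim_outliers, line 28, IndexError.
First divergence: none (the log streams are identical).
Execution walk:
  pick_anchor([-5, 10, 8, -2, 0]) -> -5  [called from bind_quota, line 21]
  rate_window([-5, 10, 8, -2, 0], 8) -> 10  [called from bind_quota, line 22]
  bind_quota([-5, 10, 8, -2, 0], 8) -> -1  [called from main, line 44]
Log origin:
  (no log lines)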